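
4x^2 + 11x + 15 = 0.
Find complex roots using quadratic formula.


disc = 11^2 - 4*4*15 = 121 - 240 = -119
sqrt(|disc|) = sqrt(119) = 10.9087
Real part = -11/(2*4) = -1.3750
Imag part = 10.9087/(2*4) = 1.3636

-1.3750 ± 1.3636i


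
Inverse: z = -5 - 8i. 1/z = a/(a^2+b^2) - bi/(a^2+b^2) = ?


|z|^2 = 25+64 = 89
1/z = (-5 + 8i)/89

1/z = -0.0562 + 0.0899i


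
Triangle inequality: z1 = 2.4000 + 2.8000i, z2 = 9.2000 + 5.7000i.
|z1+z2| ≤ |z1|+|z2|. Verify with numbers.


|z1| = sqrt(2.4^2 + 2.8^2) = sqrt(13.6) = 3.6878
|z2| = sqrt(9.2^2 + 5.7^2) = sqrt(117.13) = 10.8227
z1+z2 = 11.6000 + 8.5000i
|z1+z2| = sqrt(206.81) = 14.3809
|z1|+|z2| = 3.6878 + 10.8227 = 14.5105

|z1+z2| = 14.3809 ≤ |z1|+|z2| = 14.5105 (verified)


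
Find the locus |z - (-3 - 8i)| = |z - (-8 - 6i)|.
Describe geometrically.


Equal distances means the locus is the perpendicular bisector of z1 and z2.
Midpoint = ((-3+(-8))/2, (-8+(-6))/2) = (-5.5000, -7.0000)

Perpendicular bisector through (-5.5000, -7.0000)


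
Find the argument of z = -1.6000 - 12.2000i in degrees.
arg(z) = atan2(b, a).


Re = -1.6, Im = -12.2
arg = atan2(-12.2, -1.6) = -97.4716 degrees

arg(z) = -97.4716 degrees


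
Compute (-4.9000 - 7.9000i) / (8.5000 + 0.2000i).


Conjugate of z2 = 8.5000 - 0.2000i
Numerator: (-4.9000 - 7.9000i)(8.5000 - 0.2000i) = -43.2300 - 66.1700i
Denominator: 8.5^2 + 0.2^2 = 72.29
Result = (-43.2300 - 66.1700i)/72.29

-0.5980 - 0.9153i


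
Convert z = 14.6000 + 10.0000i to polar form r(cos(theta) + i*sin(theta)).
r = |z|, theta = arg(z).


r = sqrt(213.16+100) = sqrt(313.16) = 17.6963
theta = atan2(10, 14.6) = 34.4085 degrees

r = 17.6963, theta = 34.4085 degrees


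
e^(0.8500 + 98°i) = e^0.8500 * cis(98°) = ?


e^0.8500 = 2.3396
cos(98°) = -0.13917
sin(98°) = 0.9903
Real = 2.3396*(-0.13917) = -0.3256
Imag = 2.3396*0.9903 = 2.3169

-0.3256 + 2.3169i


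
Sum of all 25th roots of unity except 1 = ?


With w = e^(2*pi*i/25), all 25 of the 25th roots of unity w^0 = 1, w, ..., w^(24) sum to 0: 1 + w + ... + w^(24) = (1 - w^25)/(1 - w) = 0 since w^25 = 1, w ≠ 1.
Removing the root 1: w + w^2 + ... + w^(24) = 0 - 1 = -1

Sum = -1


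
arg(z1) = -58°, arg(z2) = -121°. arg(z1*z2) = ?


arg(z1*z2) = -58° - 121° = -179°
Normalized to (-180°, 180°]: -179°

-179°


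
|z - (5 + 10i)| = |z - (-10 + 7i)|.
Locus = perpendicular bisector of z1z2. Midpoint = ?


Equal distances means the locus is the perpendicular bisector of z1 and z2.
Midpoint = ((5+(-10))/2, (10+7)/2) = (-2.5000, 8.5000)

Perpendicular bisector through (-2.5000, 8.5000)


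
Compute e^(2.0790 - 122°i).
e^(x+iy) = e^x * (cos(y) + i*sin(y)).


e^2.0790 = 7.9965
cos(-122°) = -0.52992
sin(-122°) = -0.84805
Real = 7.9965*(-0.52992) = -4.2375
Imag = 7.9965*(-0.84805) = -6.7814

-4.2375 - 6.7814i


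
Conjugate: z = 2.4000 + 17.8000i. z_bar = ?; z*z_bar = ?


z_bar = 2.4000 - 17.8000i
z*z_bar = 2.4^2 + 17.8^2 = 5.76 + 316.84 = 322.6

z_bar = 2.4000 - 17.8000i, z*z_bar = 322.6


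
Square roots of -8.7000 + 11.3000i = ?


|z| = sqrt(75.69+127.69) = 14.2611
sqrt((|z|+a)/2) = sqrt((14.2611+(-8.7))/2) = sqrt(2.7806) = 1.6675
sqrt((|z|-a)/2) = sqrt((14.2611-(-8.7))/2) = sqrt(11.4806) = 3.3883

±(1.6675 + 3.3883i) i.e. 1.6675 + 3.3883i and -1.6675 - 3.3883i


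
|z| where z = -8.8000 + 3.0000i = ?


|z| = sqrt((-8.8)^2 + 3^2) = sqrt(77.44 + 9) = sqrt(86.44) = 9.2973

|z| = 9.2973


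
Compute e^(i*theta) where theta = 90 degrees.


cos(90°) = 0
sin(90°) = 1.0000

e^(i*90°) = 0 + 1.0000i


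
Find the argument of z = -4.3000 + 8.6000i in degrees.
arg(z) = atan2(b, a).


Re = -4.3, Im = 8.6
arg = atan2(8.6, -4.3) = 116.5651 degrees

arg(z) = 116.5651 degrees


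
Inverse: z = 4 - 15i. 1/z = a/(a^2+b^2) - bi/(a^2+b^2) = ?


|z|^2 = 16+225 = 241
1/z = (4 + 15i)/241

1/z = 0.0166 + 0.0622i


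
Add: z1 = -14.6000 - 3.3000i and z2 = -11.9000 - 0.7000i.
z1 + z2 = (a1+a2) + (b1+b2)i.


Real: -14.6 - 11.9 = -26.5
Imag: -3.3 - 0.7 = -4

-26.5000 - 4.0000i


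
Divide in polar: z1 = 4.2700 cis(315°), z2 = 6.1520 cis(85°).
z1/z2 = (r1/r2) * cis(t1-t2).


r = 4.2700 / 6.1520 = 0.6941
theta = 315° - 85° = 230° = 230° (mod 360)

0.6941 cis(230°)


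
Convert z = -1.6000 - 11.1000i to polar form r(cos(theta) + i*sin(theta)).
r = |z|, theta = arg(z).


r = sqrt(2.56+123.21) = sqrt(125.77) = 11.2147
theta = atan2(-11.1, -1.6) = -98.2024 degrees

r = 11.2147, theta = -98.2024 degrees


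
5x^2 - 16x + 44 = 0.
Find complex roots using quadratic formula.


disc = (-16)^2 - 4*5*44 = 256 - 880 = -624
sqrt(|disc|) = sqrt(624) = 24.9800
Real part = 16/(2*5) = 1.6000
Imag part = 24.9800/(2*5) = 2.4980

1.6000 ± 2.4980i


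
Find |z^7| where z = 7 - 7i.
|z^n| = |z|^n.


|z| = sqrt(49+49) = sqrt(98) = 9.8995
|z^7| = |z|^7 = (sqrt(98))^7 = 98^3 * sqrt(98) = 941192*sqrt(98)

|z^7| = 941192*sqrt(98) ≈ 9317325.4384


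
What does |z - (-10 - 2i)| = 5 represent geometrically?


|z - z0| = r is a circle with center z0 and radius r.
Center = (-10, -2), radius = 5

Circle with center (-10, -2) and radius 5


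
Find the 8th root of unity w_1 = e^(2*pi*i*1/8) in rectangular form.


Angle = 360*1/8 = 45°
a = cos(45°) = 0.7071
b = sin(45°) = 0.7071

0.7071 + 0.7071i


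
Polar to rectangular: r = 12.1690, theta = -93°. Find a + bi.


a = 12.1690*cos(-93°) = 12.1690*(-0.05234) = -0.6369
b = 12.1690*sin(-93°) = 12.1690*(-0.99863) = -12.1523

-0.6369 - 12.1523i


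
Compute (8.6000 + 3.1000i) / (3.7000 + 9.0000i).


Conjugate of z2 = 3.7000 - 9.0000i
Numerator: (8.6000 + 3.1000i)(3.7000 - 9.0000i) = 59.7200 - 65.9300i
Denominator: 3.7^2 + 9^2 = 94.69
Result = (59.7200 - 65.9300i)/94.69

0.6307 - 0.6963i


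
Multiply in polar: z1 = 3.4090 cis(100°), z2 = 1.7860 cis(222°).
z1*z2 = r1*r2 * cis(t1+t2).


r = 3.4090 * 1.7860 = 6.0885
theta = 100° + 222° = 322° = 322° (mod 360)

6.0885 cis(322°)


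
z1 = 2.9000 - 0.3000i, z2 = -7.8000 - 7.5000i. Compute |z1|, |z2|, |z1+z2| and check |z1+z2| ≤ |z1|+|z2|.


|z1| = sqrt(2.9^2 + (-0.3)^2) = sqrt(8.5) = 2.9155
|z2| = sqrt((-7.8)^2 + (-7.5)^2) = sqrt(117.09) = 10.8208
z1+z2 = -4.9000 - 7.8000i
|z1+z2| = sqrt(84.85) = 9.2114
|z1|+|z2| = 2.9155 + 10.8208 = 13.7363

|z1+z2| = 9.2114 ≤ |z1|+|z2| = 13.7363 (verified)


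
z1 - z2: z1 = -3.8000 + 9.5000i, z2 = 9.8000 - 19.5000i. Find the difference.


Real: -3.8 - 9.8 = -13.6
Imag: 9.5 + 19.5 = 29

-13.6000 + 29.0000i


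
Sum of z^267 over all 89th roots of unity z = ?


The roots are w_k = w^k with w = e^(2*pi*i/89), and (w^k)^267 = (w^267)^k.
So S = 1 + u + u^2 + ... + u^(88) with u = w^267.
267 = 3*89 + 0, so 267 is a multiple of 89 and u = (w^89)^3 = 1.
Every one of the 89 terms equals 1: S = 89

S = 89


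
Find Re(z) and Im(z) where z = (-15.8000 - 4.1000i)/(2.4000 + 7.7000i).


Multiply by conjugate: (-15.8000 - 4.1000i)(2.4000 - 7.7000i) / (2.4^2 + 7.7^2)
Numerator real = -15.8*2.4 - (4.1)*7.7 = -69.49
Numerator imag = -4.1*2.4 - (-15.8)*7.7 = 111.82
Denominator = 65.05
Re(z) = -69.49/65.05 = -1.0683
Im(z) = 111.82/65.05 = 1.7190

Re(z) = -1.0683, Im(z) = 1.7190


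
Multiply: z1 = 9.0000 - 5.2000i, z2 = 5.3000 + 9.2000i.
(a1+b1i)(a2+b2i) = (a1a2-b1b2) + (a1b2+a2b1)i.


Real = 9*5.3 - (-5.2)*9.2 = 47.7 - (-47.84) = 95.54
Imag = 9*9.2 + 5.3*(-5.2) = 82.8 - (27.56) = 55.24

95.5400 + 55.2400i


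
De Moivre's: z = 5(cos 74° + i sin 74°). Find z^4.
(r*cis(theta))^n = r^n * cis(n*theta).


r^4 = 5^4 = 625
n*theta = 4*74° = 296° = 296° (mod 360)
a = 625*cos(296°) = 273.9820
b = 625*sin(296°) = -561.7463

625 cis(296°) = 273.9820 - 561.7463i


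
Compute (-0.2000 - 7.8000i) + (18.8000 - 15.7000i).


Real: -0.2 + 18.8 = 18.6
Imag: -7.8 - 15.7 = -23.5

18.6000 - 23.5000i


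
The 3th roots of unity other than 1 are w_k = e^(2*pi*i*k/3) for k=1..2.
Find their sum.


With w = e^(2*pi*i/3), all 3 of the 3th roots of unity w^0 = 1, w, ..., w^(2) sum to 0: 1 + w + ... + w^(2) = (1 - w^3)/(1 - w) = 0 since w^3 = 1, w ≠ 1.
Removing the root 1: w + w^2 + ... + w^(2) = 0 - 1 = -1

Sum = -1


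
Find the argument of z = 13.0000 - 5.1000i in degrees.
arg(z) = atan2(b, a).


Re = 13, Im = -5.1
arg = atan2(-5.1, 13) = -21.4205 degrees

arg(z) = -21.4205 degrees


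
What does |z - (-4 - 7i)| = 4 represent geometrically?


|z - z0| = r is a circle with center z0 and radius r.
Center = (-4, -7), radius = 4

Circle with center (-4, -7) and radius 4


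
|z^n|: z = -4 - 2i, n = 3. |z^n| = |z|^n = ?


|z| = sqrt(16+4) = sqrt(20) = 4.4721
|z^3| = |z|^3 = (sqrt(20))^3 = 20*sqrt(20)

|z^3| = 20*sqrt(20) ≈ 89.4427


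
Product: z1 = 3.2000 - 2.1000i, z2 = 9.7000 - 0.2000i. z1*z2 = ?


Real = 3.2*9.7 - (-2.1)*(-0.2) = 31.04 - 0.42 = 30.62
Imag = 3.2*(-0.2) + 9.7*(-2.1) = -0.64 - (20.37) = -21.01

30.6200 - 21.0100i


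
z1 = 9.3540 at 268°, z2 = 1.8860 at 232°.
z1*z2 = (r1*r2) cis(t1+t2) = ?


r = 9.3540 * 1.8860 = 17.6416
theta = 268° + 232° = 500° = 140° (mod 360)

17.6416 cis(140°)


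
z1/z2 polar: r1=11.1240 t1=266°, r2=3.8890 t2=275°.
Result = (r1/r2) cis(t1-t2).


r = 11.1240 / 3.8890 = 2.8604
theta = 266° - 275° = -9° = 351° (mod 360)

2.8604 cis(351°)


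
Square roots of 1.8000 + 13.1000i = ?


|z| = sqrt(3.24+171.61) = 13.2231
sqrt((|z|+a)/2) = sqrt((13.2231+1.8)/2) = sqrt(7.5115) = 2.7407
sqrt((|z|-a)/2) = sqrt((13.2231-1.8)/2) = sqrt(5.7115) = 2.3899

±(2.7407 + 2.3899i) i.e. 2.7407 + 2.3899i and -2.7407 - 2.3899i


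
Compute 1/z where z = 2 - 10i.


|z|^2 = 4+100 = 104
1/z = (2 + 10i)/104

1/z = 0.0192 + 0.0962i


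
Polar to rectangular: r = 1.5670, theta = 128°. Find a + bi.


a = 1.5670*cos(128°) = 1.5670*(-0.61566) = -0.9647
b = 1.5670*sin(128°) = 1.5670*0.788 = 1.2348

-0.9647 + 1.2348i


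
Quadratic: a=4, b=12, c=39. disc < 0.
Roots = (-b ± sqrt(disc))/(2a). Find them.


disc = 12^2 - 4*4*39 = 144 - 624 = -480
sqrt(|disc|) = sqrt(480) = 21.9089
Real part = -12/(2*4) = -1.5000
Imag part = 21.9089/(2*4) = 2.7386

-1.5000 ± 2.7386i


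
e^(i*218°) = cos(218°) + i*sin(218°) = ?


cos(218°) = -0.7880
sin(218°) = -0.6157

e^(i*218°) = -0.7880 - 0.6157i


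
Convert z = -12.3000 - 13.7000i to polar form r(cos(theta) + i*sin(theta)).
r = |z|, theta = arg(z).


r = sqrt(151.29+187.69) = sqrt(338.98) = 18.4114
theta = atan2(-13.7, -12.3) = -131.9178 degrees

r = 18.4114, theta = -131.9178 degrees


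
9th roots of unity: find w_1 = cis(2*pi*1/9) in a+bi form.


Angle = 360*1/9 = 40°
a = cos(40°) = 0.7660
b = sin(40°) = 0.6428

0.7660 + 0.6428i


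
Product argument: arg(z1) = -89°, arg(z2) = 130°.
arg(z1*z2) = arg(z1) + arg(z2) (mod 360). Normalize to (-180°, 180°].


arg(z1*z2) = -89° + 130° = 41°
Normalized to (-180°, 180°]: 41°

41°


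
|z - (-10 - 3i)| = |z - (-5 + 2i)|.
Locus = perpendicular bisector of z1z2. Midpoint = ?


Equal distances means the locus is the perpendicular bisector of z1 and z2.
Midpoint = ((-10+(-5))/2, (-3+2)/2) = (-7.5000, -0.5000)

Perpendicular bisector through (-7.5000, -0.5000)


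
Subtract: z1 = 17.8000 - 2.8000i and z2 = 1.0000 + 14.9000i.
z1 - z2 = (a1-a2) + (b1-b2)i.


Real: 17.8 - 1 = 16.8
Imag: -2.8 - 14.9 = -17.7

16.8000 - 17.7000i


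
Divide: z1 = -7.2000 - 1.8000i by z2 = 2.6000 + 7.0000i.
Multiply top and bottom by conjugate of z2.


Conjugate of z2 = 2.6000 - 7.0000i
Numerator: (-7.2000 - 1.8000i)(2.6000 - 7.0000i) = -31.3200 + 45.7200i
Denominator: 2.6^2 + 7^2 = 55.76
Result = (-31.3200 + 45.7200i)/55.76

-0.5617 + 0.8199i


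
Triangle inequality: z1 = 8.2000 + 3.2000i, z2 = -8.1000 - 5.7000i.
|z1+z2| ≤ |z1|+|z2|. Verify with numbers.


|z1| = sqrt(8.2^2 + 3.2^2) = sqrt(77.48) = 8.8023
|z2| = sqrt((-8.1)^2 + (-5.7)^2) = sqrt(98.1) = 9.9045
z1+z2 = 0.1000 - 2.5000i
|z1+z2| = sqrt(6.26) = 2.5020
|z1|+|z2| = 8.8023 + 9.9045 = 18.7068

|z1+z2| = 2.5020 ≤ |z1|+|z2| = 18.7068 (verified)


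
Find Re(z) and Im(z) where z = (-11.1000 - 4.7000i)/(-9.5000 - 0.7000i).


Multiply by conjugate: (-11.1000 - 4.7000i)(-9.5000 + 0.7000i) / ((-9.5)^2 + (-0.7)^2)
Numerator real = -11.1*(-9.5) - (4.7)*(-0.7) = 108.74
Numerator imag = -4.7*(-9.5) - (-11.1)*(-0.7) = 36.88
Denominator = 90.74
Re(z) = 108.74/90.74 = 1.1984
Im(z) = 36.88/90.74 = 0.4064

Re(z) = 1.1984, Im(z) = 0.4064


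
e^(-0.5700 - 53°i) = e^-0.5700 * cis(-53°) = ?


e^-0.5700 = 0.5655
cos(-53°) = 0.6018
sin(-53°) = -0.7986
Real = 0.5655*0.6018 = 0.3403
Imag = 0.5655*(-0.7986) = -0.4516

0.3403 - 0.4516i


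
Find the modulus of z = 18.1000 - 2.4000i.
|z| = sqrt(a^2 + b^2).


|z| = sqrt(18.1^2 + (-2.4)^2) = sqrt(327.61 + 5.76) = sqrt(333.37) = 18.2584

|z| = 18.2584


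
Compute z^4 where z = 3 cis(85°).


r^4 = 3^4 = 81
n*theta = 4*85° = 340° = 340° (mod 360)
a = 81*cos(340°) = 76.1151
b = 81*sin(340°) = -27.7036

81 cis(340°) = 76.1151 - 27.7036i


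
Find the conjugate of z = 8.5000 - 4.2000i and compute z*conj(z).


z_bar = 8.5000 + 4.2000i
z*z_bar = 8.5^2 + (-4.2)^2 = 72.25 + 17.64 = 89.89

z_bar = 8.5000 + 4.2000i, z*z_bar = 89.89


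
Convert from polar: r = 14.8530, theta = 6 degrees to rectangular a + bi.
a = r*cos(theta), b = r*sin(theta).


a = 14.8530*cos(6°) = 14.8530*0.99452 = 14.7716
b = 14.8530*sin(6°) = 14.8530*0.10453 = 1.5526

14.7716 + 1.5526i


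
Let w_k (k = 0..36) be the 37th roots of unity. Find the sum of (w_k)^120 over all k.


The roots are w_k = w^k with w = e^(2*pi*i/37), and (w^k)^120 = (w^120)^k.
So S = 1 + u + u^2 + ... + u^(36) with u = w^120.
120 = 3*37 + 9, so 120 is not a multiple of 37: u = (w^37)^3 * w^9 = w^9 ≠ 1 (w is a primitive 37th root), while u^37 = (w^37)^120 = 1.
Geometric series: S = (1 - u^37)/(1 - u) = (1 - 1)/(1 - u) = 0

S = 0


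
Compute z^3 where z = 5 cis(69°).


r^3 = 5^3 = 125
n*theta = 3*69° = 207° = 207° (mod 360)
a = 125*cos(207°) = -111.3758
b = 125*sin(207°) = -56.7488

125 cis(207°) = -111.3758 - 56.7488i


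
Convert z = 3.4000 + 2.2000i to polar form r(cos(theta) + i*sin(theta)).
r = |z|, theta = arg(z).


r = sqrt(11.56+4.84) = sqrt(16.4) = 4.0497
theta = atan2(2.2, 3.4) = 32.9052 degrees

r = 4.0497, theta = 32.9052 degrees


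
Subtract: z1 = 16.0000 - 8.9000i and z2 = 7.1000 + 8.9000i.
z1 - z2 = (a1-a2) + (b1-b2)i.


Real: 16 - 7.1 = 8.9
Imag: -8.9 - 8.9 = -17.8

8.9000 - 17.8000i


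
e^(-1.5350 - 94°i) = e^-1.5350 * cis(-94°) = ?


e^-1.5350 = 0.21546
cos(-94°) = -0.0698
sin(-94°) = -0.9976
Real = 0.21546*(-0.0698) = -0.0150
Imag = 0.21546*(-0.9976) = -0.2149

-0.0150 - 0.2149i


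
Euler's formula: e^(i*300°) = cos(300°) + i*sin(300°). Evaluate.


cos(300°) = 0.5000
sin(300°) = -0.8660

e^(i*300°) = 0.5000 - 0.8660i


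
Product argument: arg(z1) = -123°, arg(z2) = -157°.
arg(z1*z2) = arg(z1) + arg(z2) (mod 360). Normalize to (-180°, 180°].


arg(z1*z2) = -123° - 157° = -280°
Normalized to (-180°, 180°]: 80°

80°


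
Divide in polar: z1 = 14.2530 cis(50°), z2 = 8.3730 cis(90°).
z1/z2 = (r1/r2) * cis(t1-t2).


r = 14.2530 / 8.3730 = 1.7023
theta = 50° - 90° = -40° = 320° (mod 360)

1.7023 cis(320°)


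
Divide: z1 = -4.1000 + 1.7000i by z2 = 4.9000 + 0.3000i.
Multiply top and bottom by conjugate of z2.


Conjugate of z2 = 4.9000 - 0.3000i
Numerator: (-4.1000 + 1.7000i)(4.9000 - 0.3000i) = -19.5800 + 9.5600i
Denominator: 4.9^2 + 0.3^2 = 24.1
Result = (-19.5800 + 9.5600i)/24.1

-0.8124 + 0.3967i


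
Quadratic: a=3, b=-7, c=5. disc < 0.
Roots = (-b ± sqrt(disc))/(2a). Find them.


disc = (-7)^2 - 4*3*5 = 49 - 60 = -11
sqrt(|disc|) = sqrt(11) = 3.3166
Real part = 7/(2*3) = 1.1667
Imag part = 3.3166/(2*3) = 0.5528

1.1667 ± 0.5528i


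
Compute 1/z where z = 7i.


|z|^2 = 0+49 = 49
1/z = (0 - 7i)/49

1/z = 0 - 0.1429i


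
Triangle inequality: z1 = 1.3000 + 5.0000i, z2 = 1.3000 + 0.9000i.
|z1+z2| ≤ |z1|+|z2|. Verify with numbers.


|z1| = sqrt(1.3^2 + 5^2) = sqrt(26.69) = 5.1662
|z2| = sqrt(1.3^2 + 0.9^2) = sqrt(2.5) = 1.5811
z1+z2 = 2.6000 + 5.9000i
|z1+z2| = sqrt(41.57) = 6.4475
|z1|+|z2| = 5.1662 + 1.5811 = 6.7473

|z1+z2| = 6.4475 ≤ |z1|+|z2| = 6.7473 (verified)


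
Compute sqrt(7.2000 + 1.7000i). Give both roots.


|z| = sqrt(51.84+2.89) = 7.3980
sqrt((|z|+a)/2) = sqrt((7.3980+7.2)/2) = sqrt(7.2990) = 2.7017
sqrt((|z|-a)/2) = sqrt((7.3980-7.2)/2) = sqrt(0.0990) = 0.3146

±(2.7017 + 0.3146i) i.e. 2.7017 + 0.3146i and -2.7017 - 0.3146i


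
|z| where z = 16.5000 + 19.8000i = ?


|z| = sqrt(16.5^2 + 19.8^2) = sqrt(272.25 + 392.04) = sqrt(664.29) = 25.7738

|z| = 25.7738


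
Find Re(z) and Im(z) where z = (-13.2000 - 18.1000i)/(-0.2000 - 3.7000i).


Multiply by conjugate: (-13.2000 - 18.1000i)(-0.2000 + 3.7000i) / ((-0.2)^2 + (-3.7)^2)
Numerator real = -13.2*(-0.2) - (18.1)*(-3.7) = 69.61
Numerator imag = -18.1*(-0.2) - (-13.2)*(-3.7) = -45.22
Denominator = 13.73
Re(z) = 69.61/13.73 = 5.0699
Im(z) = -45.22/13.73 = -3.2935

Re(z) = 5.0699, Im(z) = -3.2935


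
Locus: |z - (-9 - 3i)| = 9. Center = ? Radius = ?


|z - z0| = r is a circle with center z0 and radius r.
Center = (-9, -3), radius = 9

Circle with center (-9, -3) and radius 9


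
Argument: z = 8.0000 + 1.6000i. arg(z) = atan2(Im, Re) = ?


Re = 8, Im = 1.6
arg = atan2(1.6, 8) = 11.3099 degrees

arg(z) = 11.3099 degrees


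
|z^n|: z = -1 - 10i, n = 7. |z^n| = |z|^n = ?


|z| = sqrt(1+100) = sqrt(101) = 10.0499
|z^7| = |z|^7 = (sqrt(101))^7 = 101^3 * sqrt(101) = 1030301*sqrt(101)

|z^7| = 1030301*sqrt(101) ≈ 10354396.9023


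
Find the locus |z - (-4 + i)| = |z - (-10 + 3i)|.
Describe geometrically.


Equal distances means the locus is the perpendicular bisector of z1 and z2.
Midpoint = ((-4+(-10))/2, (1+3)/2) = (-7.0000, 2.0000)

Perpendicular bisector through (-7.0000, 2.0000)


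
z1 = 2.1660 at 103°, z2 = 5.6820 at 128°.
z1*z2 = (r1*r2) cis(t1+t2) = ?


r = 2.1660 * 5.6820 = 12.3072
theta = 103° + 128° = 231° = 231° (mod 360)

12.3072 cis(231°)


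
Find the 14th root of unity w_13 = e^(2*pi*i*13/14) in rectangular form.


Angle = 360*13/14 = 334.2857°
a = cos(334.2857°) = 0.9010
b = sin(334.2857°) = -0.4339

0.9010 - 0.4339i


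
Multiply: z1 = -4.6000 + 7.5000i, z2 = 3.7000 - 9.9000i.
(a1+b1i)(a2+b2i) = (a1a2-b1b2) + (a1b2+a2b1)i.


Real = -4.6*3.7 - 7.5*(-9.9) = -17.02 - (-74.25) = 57.23
Imag = -4.6*(-9.9) + 3.7*7.5 = 45.54 + 27.75 = 73.29

57.2300 + 73.2900i


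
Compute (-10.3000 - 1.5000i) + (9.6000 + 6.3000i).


Real: -10.3 + 9.6 = -0.7
Imag: -1.5 + 6.3 = 4.8

-0.7000 + 4.8000i


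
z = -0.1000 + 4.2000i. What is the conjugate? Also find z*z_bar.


z_bar = -0.1000 - 4.2000i
z*z_bar = (-0.1)^2 + 4.2^2 = 0.01 + 17.64 = 17.65

z_bar = -0.1000 - 4.2000i, z*z_bar = 17.65


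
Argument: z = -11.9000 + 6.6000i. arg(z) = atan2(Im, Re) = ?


Re = -11.9, Im = 6.6
arg = atan2(6.6, -11.9) = 150.9863 degrees

arg(z) = 150.9863 degrees


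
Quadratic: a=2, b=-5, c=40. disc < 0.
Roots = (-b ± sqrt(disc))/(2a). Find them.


disc = (-5)^2 - 4*2*40 = 25 - 320 = -295
sqrt(|disc|) = sqrt(295) = 17.1756
Real part = 5/(2*2) = 1.2500
Imag part = 17.1756/(2*2) = 4.2939

1.2500 ± 4.2939i


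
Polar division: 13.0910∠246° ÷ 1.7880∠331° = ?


r = 13.0910 / 1.7880 = 7.3216
theta = 246° - 331° = -85° = 275° (mod 360)

7.3216 cis(275°)


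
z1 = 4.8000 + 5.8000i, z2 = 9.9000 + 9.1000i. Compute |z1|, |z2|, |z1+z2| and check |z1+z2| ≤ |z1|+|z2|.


|z1| = sqrt(4.8^2 + 5.8^2) = sqrt(56.68) = 7.5286
|z2| = sqrt(9.9^2 + 9.1^2) = sqrt(180.82) = 13.4469
z1+z2 = 14.7000 + 14.9000i
|z1+z2| = sqrt(438.1) = 20.9308
|z1|+|z2| = 7.5286 + 13.4469 = 20.9755

|z1+z2| = 20.9308 ≤ |z1|+|z2| = 20.9755 (verified)


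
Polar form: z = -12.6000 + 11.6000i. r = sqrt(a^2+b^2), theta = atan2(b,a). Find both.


r = sqrt(158.76+134.56) = sqrt(293.32) = 17.1266
theta = atan2(11.6, -12.6) = 137.3662 degrees

r = 17.1266, theta = 137.3662 degrees


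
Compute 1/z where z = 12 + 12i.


|z|^2 = 144+144 = 288
1/z = (12 - 12i)/288

1/z = 0.0417 - 0.0417i


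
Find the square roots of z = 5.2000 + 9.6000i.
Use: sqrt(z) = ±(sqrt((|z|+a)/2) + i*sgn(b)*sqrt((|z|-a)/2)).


|z| = sqrt(27.04+92.16) = 10.9179
sqrt((|z|+a)/2) = sqrt((10.9179+5.2)/2) = sqrt(8.0589) = 2.8388
sqrt((|z|-a)/2) = sqrt((10.9179-5.2)/2) = sqrt(2.8589) = 1.6908

±(2.8388 + 1.6908i) i.e. 2.8388 + 1.6908i and -2.8388 - 1.6908i


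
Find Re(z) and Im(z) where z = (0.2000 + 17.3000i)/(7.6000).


Multiply by conjugate: (0.2000 + 17.3000i)(7.6000) / (7.6^2 + 0^2)
Numerator real = 0.2*7.6 + 17.3*0 = 1.52
Numerator imag = 17.3*7.6 - 0.2*0 = 131.48
Denominator = 57.76
Re(z) = 1.52/57.76 = 0.0263
Im(z) = 131.48/57.76 = 2.2763

Re(z) = 0.0263, Im(z) = 2.2763


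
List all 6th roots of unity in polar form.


The 6th roots of unity are cis(360k/6°) for k=0..5
Angle step = 360/6 = 60°
Primitive root: cis(60°)
Primitive root = 0.5000 + 0.8660i

6 roots at angles: 0°, 60°, 120°, 180°, 240°, 300°


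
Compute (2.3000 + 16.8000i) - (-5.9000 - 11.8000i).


Real: 2.3 + 5.9 = 8.2
Imag: 16.8 + 11.8 = 28.6

8.2000 + 28.6000i


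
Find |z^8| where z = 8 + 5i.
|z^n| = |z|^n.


|z| = sqrt(64+25) = sqrt(89) = 9.4340
|z^8| = |z|^8 = (sqrt(89))^8 = 89^4 = 62742241

|z^8| = 62742241


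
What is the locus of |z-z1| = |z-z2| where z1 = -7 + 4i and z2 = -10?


Equal distances means the locus is the perpendicular bisector of z1 and z2.
Midpoint = ((-7+(-10))/2, (4+0)/2) = (-8.5000, 2.0000)

Perpendicular bisector through (-8.5000, 2.0000)


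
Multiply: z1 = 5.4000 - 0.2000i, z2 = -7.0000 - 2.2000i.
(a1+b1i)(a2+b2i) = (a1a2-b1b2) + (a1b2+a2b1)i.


Real = 5.4*(-7) - (-0.2)*(-2.2) = -37.8 - 0.44 = -38.24
Imag = 5.4*(-2.2) - (7)*(-0.2) = -11.88 + 1.4 = -10.48

-38.2400 - 10.4800i


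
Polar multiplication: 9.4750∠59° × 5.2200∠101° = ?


r = 9.4750 * 5.2200 = 49.4595
theta = 59° + 101° = 160° = 160° (mod 360)

49.4595 cis(160°)


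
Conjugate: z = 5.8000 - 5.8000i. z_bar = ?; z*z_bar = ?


z_bar = 5.8000 + 5.8000i
z*z_bar = 5.8^2 + (-5.8)^2 = 33.64 + 33.64 = 67.28

z_bar = 5.8000 + 5.8000i, z*z_bar = 67.28


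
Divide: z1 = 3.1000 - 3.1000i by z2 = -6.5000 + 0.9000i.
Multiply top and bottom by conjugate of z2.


Conjugate of z2 = -6.5000 - 0.9000i
Numerator: (3.1000 - 3.1000i)(-6.5000 - 0.9000i) = -22.9400 + 17.3600i
Denominator: (-6.5)^2 + 0.9^2 = 43.06
Result = (-22.9400 + 17.3600i)/43.06

-0.5327 + 0.4032i


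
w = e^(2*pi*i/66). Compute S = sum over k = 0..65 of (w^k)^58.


The roots are w_k = w^k with w = e^(2*pi*i/66), and (w^k)^58 = (w^58)^k.
So S = 1 + u + u^2 + ... + u^(65) with u = w^58.
58 = 0*66 + 58, so 58 is not a multiple of 66: u = w^58 ≠ 1 (w is a primitive 66th root), while u^66 = (w^66)^58 = 1.
Geometric series: S = (1 - u^66)/(1 - u) = (1 - 1)/(1 - u) = 0

S = 0


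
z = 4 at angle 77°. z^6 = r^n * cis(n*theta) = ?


r^6 = 4^6 = 4096
n*theta = 6*77° = 462° = 102° (mod 360)
a = 4096*cos(102°) = -851.6063
b = 4096*sin(102°) = 4006.4926

4096 cis(102°) = -851.6063 + 4006.4926i


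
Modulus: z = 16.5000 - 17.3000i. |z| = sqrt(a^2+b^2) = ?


|z| = sqrt(16.5^2 + (-17.3)^2) = sqrt(272.25 + 299.29) = sqrt(571.54) = 23.9069

|z| = 23.9069


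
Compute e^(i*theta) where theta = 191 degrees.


cos(191°) = -0.9816
sin(191°) = -0.1908

e^(i*191°) = -0.9816 - 0.1908i


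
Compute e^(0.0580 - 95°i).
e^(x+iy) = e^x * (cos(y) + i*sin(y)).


e^0.0580 = 1.0597
cos(-95°) = -0.0872
sin(-95°) = -0.9962
Real = 1.0597*(-0.0872) = -0.0924
Imag = 1.0597*(-0.9962) = -1.0557

-0.0924 - 1.0557i


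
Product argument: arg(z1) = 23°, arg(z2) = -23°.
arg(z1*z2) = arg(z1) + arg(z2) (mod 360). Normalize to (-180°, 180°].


arg(z1*z2) = 23° - 23° = 0°
Normalized to (-180°, 180°]: 0°

0°


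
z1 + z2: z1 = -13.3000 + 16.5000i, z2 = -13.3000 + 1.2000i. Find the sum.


Real: -13.3 - 13.3 = -26.6
Imag: 16.5 + 1.2 = 17.7

-26.6000 + 17.7000i


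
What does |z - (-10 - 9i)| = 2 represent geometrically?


|z - z0| = r is a circle with center z0 and radius r.
Center = (-10, -9), radius = 2

Circle with center (-10, -9) and radius 2


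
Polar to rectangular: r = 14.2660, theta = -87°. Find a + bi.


a = 14.2660*cos(-87°) = 14.2660*0.052336 = 0.7466
b = 14.2660*sin(-87°) = 14.2660*(-0.9986295) = -14.2464

0.7466 - 14.2464i


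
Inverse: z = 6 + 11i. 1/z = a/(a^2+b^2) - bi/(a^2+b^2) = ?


|z|^2 = 36+121 = 157
1/z = (6 - 11i)/157

1/z = 0.0382 - 0.0701i


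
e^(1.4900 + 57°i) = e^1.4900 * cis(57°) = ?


e^1.4900 = 4.4371
cos(57°) = 0.54464
sin(57°) = 0.83867
Real = 4.4371*0.54464 = 2.4166
Imag = 4.4371*0.83867 = 3.7213

2.4166 + 3.7213i


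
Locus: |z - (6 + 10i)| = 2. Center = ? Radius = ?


|z - z0| = r is a circle with center z0 and radius r.
Center = (6, 10), radius = 2

Circle with center (6, 10) and radius 2


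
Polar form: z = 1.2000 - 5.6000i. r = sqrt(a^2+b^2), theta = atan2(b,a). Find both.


r = sqrt(1.44+31.36) = sqrt(32.8) = 5.7271
theta = atan2(-5.6, 1.2) = -77.9052 degrees

r = 5.7271, theta = -77.9052 degrees


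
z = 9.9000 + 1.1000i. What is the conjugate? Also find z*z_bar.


z_bar = 9.9000 - 1.1000i
z*z_bar = 9.9^2 + 1.1^2 = 98.01 + 1.21 = 99.22

z_bar = 9.9000 - 1.1000i, z*z_bar = 99.22


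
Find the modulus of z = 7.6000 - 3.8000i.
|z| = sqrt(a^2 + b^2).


|z| = sqrt(7.6^2 + (-3.8)^2) = sqrt(57.76 + 14.44) = sqrt(72.2) = 8.4971

|z| = 8.4971


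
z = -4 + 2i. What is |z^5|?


|z| = sqrt(16+4) = sqrt(20) = 4.4721
|z^5| = |z|^5 = (sqrt(20))^5 = 20^2 * sqrt(20) = 400*sqrt(20)

|z^5| = 400*sqrt(20) ≈ 1788.8544


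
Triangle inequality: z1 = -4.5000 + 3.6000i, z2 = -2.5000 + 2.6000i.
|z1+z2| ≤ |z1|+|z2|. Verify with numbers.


|z1| = sqrt((-4.5)^2 + 3.6^2) = sqrt(33.21) = 5.7628
|z2| = sqrt((-2.5)^2 + 2.6^2) = sqrt(13.01) = 3.6069
z1+z2 = -7.0000 + 6.2000i
|z1+z2| = sqrt(87.44) = 9.3509
|z1|+|z2| = 5.7628 + 3.6069 = 9.3697

|z1+z2| = 9.3509 ≤ |z1|+|z2| = 9.3697 (verified)


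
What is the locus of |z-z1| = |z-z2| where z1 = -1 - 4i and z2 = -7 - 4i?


Equal distances means the locus is the perpendicular bisector of z1 and z2.
Midpoint = ((-1+(-7))/2, (-4+(-4))/2) = (-4.0000, -4.0000)

Perpendicular bisector through (-4.0000, -4.0000)


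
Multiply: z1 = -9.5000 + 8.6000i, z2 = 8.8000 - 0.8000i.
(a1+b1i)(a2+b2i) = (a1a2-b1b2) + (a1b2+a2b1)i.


Real = -9.5*8.8 - 8.6*(-0.8) = -83.6 - (-6.88) = -76.72
Imag = -9.5*(-0.8) + 8.8*8.6 = 7.6 + 75.68 = 83.28

-76.7200 + 83.2800i


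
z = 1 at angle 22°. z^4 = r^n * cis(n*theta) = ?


r^4 = 1^4 = 1
n*theta = 4*22° = 88° = 88° (mod 360)
a = 1*cos(88°) = 0.0349
b = 1*sin(88°) = 0.9994

1 cis(88°) = 0.0349 + 0.9994i


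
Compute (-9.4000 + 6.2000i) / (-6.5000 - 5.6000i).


Conjugate of z2 = -6.5000 + 5.6000i
Numerator: (-9.4000 + 6.2000i)(-6.5000 + 5.6000i) = 26.3800 - 92.9400i
Denominator: (-6.5)^2 + (-5.6)^2 = 73.61
Result = (26.3800 - 92.9400i)/73.61

0.3584 - 1.2626i


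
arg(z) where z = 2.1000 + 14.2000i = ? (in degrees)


Re = 2.1, Im = 14.2
arg = atan2(14.2, 2.1) = 81.5877 degrees

arg(z) = 81.5877 degrees


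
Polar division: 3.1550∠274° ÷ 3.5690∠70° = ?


r = 3.1550 / 3.5690 = 0.8840
theta = 274° - 70° = 204° = 204° (mod 360)

0.8840 cis(204°)


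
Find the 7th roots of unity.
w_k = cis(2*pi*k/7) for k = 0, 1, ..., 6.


The 7th roots of unity are cis(360k/7°) for k=0..6
Angle step = 360/7 = 51.4286°
Primitive root: cis(51.4286°)
Primitive root = 0.6235 + 0.7818i

7 roots at angles: 0°, 51.4286°, 102.8571°, 154.2857°, 205.7143°, 257.1429°, 308.5714°


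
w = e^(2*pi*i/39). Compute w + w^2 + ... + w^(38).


With w = e^(2*pi*i/39), all 39 of the 39th roots of unity w^0 = 1, w, ..., w^(38) sum to 0: 1 + w + ... + w^(38) = (1 - w^39)/(1 - w) = 0 since w^39 = 1, w ≠ 1.
Removing the root 1: w + w^2 + ... + w^(38) = 0 - 1 = -1

Sum = -1


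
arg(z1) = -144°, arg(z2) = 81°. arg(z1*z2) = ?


arg(z1*z2) = -144° + 81° = -63°
Normalized to (-180°, 180°]: -63°

-63°


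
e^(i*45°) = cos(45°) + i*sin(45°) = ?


cos(45°) = 0.7071
sin(45°) = 0.7071

e^(i*45°) = 0.7071 + 0.7071i


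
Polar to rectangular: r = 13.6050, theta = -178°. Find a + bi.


a = 13.6050*cos(-178°) = 13.6050*(-0.99939) = -13.5967
b = 13.6050*sin(-178°) = 13.6050*(-0.0349) = -0.4748

-13.5967 - 0.4748i


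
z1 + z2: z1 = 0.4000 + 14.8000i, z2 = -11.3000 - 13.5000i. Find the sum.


Real: 0.4 - 11.3 = -10.9
Imag: 14.8 - 13.5 = 1.3

-10.9000 + 1.3000i


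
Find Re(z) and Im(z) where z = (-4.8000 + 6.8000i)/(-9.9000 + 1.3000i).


Multiply by conjugate: (-4.8000 + 6.8000i)(-9.9000 - 1.3000i) / ((-9.9)^2 + 1.3^2)
Numerator real = -4.8*(-9.9) + 6.8*1.3 = 56.36
Numerator imag = 6.8*(-9.9) - (-4.8)*1.3 = -61.08
Denominator = 99.7
Re(z) = 56.36/99.7 = 0.5653
Im(z) = -61.08/99.7 = -0.6126

Re(z) = 0.5653, Im(z) = -0.6126


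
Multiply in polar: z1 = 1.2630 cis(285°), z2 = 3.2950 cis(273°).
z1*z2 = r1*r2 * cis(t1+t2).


r = 1.2630 * 3.2950 = 4.1616
theta = 285° + 273° = 558° = 198° (mod 360)

4.1616 cis(198°)


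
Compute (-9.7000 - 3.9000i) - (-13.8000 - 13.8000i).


Real: -9.7 + 13.8 = 4.1
Imag: -3.9 + 13.8 = 9.9

4.1000 + 9.9000i


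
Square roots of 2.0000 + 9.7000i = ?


|z| = sqrt(4+94.09) = 9.9040
sqrt((|z|+a)/2) = sqrt((9.9040+2)/2) = sqrt(5.9520) = 2.4397
sqrt((|z|-a)/2) = sqrt((9.9040-2)/2) = sqrt(3.9520) = 1.9880

±(2.4397 + 1.9880i) i.e. 2.4397 + 1.9880i and -2.4397 - 1.9880i


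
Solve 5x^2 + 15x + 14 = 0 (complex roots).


disc = 15^2 - 4*5*14 = 225 - 280 = -55
sqrt(|disc|) = sqrt(55) = 7.4162
Real part = -15/(2*5) = -1.5000
Imag part = 7.4162/(2*5) = 0.7416

-1.5000 ± 0.7416i


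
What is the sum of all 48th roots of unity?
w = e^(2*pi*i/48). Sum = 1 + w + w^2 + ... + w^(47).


The sum of all 48th roots of unity is 0.
Geometric series: (1 - w^48)/(1 - w) = (1-1)/(1-w) = 0 since w^48 = 1, w ≠ 1.
Alternatively: coefficient of z^47 in z^48 - 1 is 0.

0


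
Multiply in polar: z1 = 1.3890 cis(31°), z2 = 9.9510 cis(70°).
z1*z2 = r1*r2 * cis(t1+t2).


r = 1.3890 * 9.9510 = 13.8219
theta = 31° + 70° = 101° = 101° (mod 360)

13.8219 cis(101°)


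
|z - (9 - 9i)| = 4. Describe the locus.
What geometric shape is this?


|z - z0| = r is a circle with center z0 and radius r.
Center = (9, -9), radius = 4

Circle with center (9, -9) and radius 4


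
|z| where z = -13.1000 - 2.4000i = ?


|z| = sqrt((-13.1)^2 + (-2.4)^2) = sqrt(171.61 + 5.76) = sqrt(177.37) = 13.3180

|z| = 13.3180


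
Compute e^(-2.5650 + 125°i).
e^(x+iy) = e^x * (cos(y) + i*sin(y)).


e^-2.5650 = 0.0769
cos(125°) = -0.5736
sin(125°) = 0.8192
Real = 0.0769*(-0.5736) = -0.0441
Imag = 0.0769*0.8192 = 0.0630

-0.0441 + 0.0630i


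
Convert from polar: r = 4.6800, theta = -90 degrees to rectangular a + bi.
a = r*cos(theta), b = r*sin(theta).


a = 4.6800*cos(-90°) = 4.6800*0 = 0
b = 4.6800*sin(-90°) = 4.6800*(-1) = -4.6800

0 - 4.6800i


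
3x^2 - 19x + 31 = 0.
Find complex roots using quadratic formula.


disc = (-19)^2 - 4*3*31 = 361 - 372 = -11
sqrt(|disc|) = sqrt(11) = 3.3166
Real part = 19/(2*3) = 3.1667
Imag part = 3.3166/(2*3) = 0.5528

3.1667 ± 0.5528i


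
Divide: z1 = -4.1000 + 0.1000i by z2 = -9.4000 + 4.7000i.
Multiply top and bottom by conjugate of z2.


Conjugate of z2 = -9.4000 - 4.7000i
Numerator: (-4.1000 + 0.1000i)(-9.4000 - 4.7000i) = 39.0100 + 18.3300i
Denominator: (-9.4)^2 + 4.7^2 = 110.45
Result = (39.0100 + 18.3300i)/110.45

0.3532 + 0.1660i


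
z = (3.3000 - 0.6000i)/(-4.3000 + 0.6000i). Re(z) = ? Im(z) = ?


Multiply by conjugate: (3.3000 - 0.6000i)(-4.3000 - 0.6000i) / ((-4.3)^2 + 0.6^2)
Numerator real = 3.3*(-4.3) - (0.6)*0.6 = -14.55
Numerator imag = -0.6*(-4.3) - 3.3*0.6 = 0.6
Denominator = 18.85
Re(z) = -14.55/18.85 = -0.7719
Im(z) = 0.6/18.85 = 0.0318

Re(z) = -0.7719, Im(z) = 0.0318


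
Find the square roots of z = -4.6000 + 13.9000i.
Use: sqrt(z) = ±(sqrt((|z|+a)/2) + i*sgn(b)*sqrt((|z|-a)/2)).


|z| = sqrt(21.16+193.21) = 14.6414
sqrt((|z|+a)/2) = sqrt((14.6414+(-4.6))/2) = sqrt(5.0207) = 2.2407
sqrt((|z|-a)/2) = sqrt((14.6414-(-4.6))/2) = sqrt(9.6207) = 3.1017

±(2.2407 + 3.1017i) i.e. 2.2407 + 3.1017i and -2.2407 - 3.1017i


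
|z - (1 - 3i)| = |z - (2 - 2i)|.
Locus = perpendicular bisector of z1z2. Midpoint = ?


Equal distances means the locus is the perpendicular bisector of z1 and z2.
Midpoint = ((1+2)/2, (-3+(-2))/2) = (1.5000, -2.5000)

Perpendicular bisector through (1.5000, -2.5000)


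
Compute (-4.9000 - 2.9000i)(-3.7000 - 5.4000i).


Real = -4.9*(-3.7) - (-2.9)*(-5.4) = 18.13 - 15.66 = 2.47
Imag = -4.9*(-5.4) - (3.7)*(-2.9) = 26.46 + 10.73 = 37.19

2.4700 + 37.1900i


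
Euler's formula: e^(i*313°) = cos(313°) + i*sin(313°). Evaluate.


cos(313°) = 0.6820
sin(313°) = -0.7314

e^(i*313°) = 0.6820 - 0.7314i


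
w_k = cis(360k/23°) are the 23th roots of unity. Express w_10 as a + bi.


Angle = 360*10/23 = 156.5217°
a = cos(156.5217°) = -0.9172
b = sin(156.5217°) = 0.3984

-0.9172 + 0.3984i


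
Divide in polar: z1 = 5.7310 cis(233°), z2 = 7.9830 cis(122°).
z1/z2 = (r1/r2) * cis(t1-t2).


r = 5.7310 / 7.9830 = 0.7179
theta = 233° - 122° = 111° = 111° (mod 360)

0.7179 cis(111°)


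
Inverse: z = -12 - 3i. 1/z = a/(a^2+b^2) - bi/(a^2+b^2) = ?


|z|^2 = 144+9 = 153
1/z = (-12 + 3i)/153

1/z = -0.0784 + 0.0196i


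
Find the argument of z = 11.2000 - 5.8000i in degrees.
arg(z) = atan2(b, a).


Re = 11.2, Im = -5.8
arg = atan2(-5.8, 11.2) = -27.3777 degrees

arg(z) = -27.3777 degrees


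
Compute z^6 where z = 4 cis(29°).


r^6 = 4^6 = 4096
n*theta = 6*29° = 174° = 174° (mod 360)
a = 4096*cos(174°) = -4073.5617
b = 4096*sin(174°) = 428.1486

4096 cis(174°) = -4073.5617 + 428.1486i


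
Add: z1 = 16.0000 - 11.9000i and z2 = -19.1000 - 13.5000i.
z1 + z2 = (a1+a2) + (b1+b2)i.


Real: 16 - 19.1 = -3.1
Imag: -11.9 - 13.5 = -25.4

-3.1000 - 25.4000i


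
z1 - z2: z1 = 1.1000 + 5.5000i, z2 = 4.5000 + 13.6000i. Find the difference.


Real: 1.1 - 4.5 = -3.4
Imag: 5.5 - 13.6 = -8.1

-3.4000 - 8.1000i


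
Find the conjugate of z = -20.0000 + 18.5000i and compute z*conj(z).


z_bar = -20.0000 - 18.5000i
z*z_bar = (-20)^2 + 18.5^2 = 400 + 342.25 = 742.25

z_bar = -20.0000 - 18.5000i, z*z_bar = 742.25


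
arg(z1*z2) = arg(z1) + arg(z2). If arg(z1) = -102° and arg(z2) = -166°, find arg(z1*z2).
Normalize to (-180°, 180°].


arg(z1*z2) = -102° - 166° = -268°
Normalized to (-180°, 180°]: 92°

92°


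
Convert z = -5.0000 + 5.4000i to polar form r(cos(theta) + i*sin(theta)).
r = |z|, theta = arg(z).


r = sqrt(25+29.16) = sqrt(54.16) = 7.3593
theta = atan2(5.4, -5) = 132.7974 degrees

r = 7.3593, theta = 132.7974 degrees


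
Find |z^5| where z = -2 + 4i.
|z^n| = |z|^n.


|z| = sqrt(4+16) = sqrt(20) = 4.4721
|z^5| = |z|^5 = (sqrt(20))^5 = 20^2 * sqrt(20) = 400*sqrt(20)

|z^5| = 400*sqrt(20) ≈ 1788.8544


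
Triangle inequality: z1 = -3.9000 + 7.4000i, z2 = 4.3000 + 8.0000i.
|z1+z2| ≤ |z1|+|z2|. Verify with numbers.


|z1| = sqrt((-3.9)^2 + 7.4^2) = sqrt(69.97) = 8.3648
|z2| = sqrt(4.3^2 + 8^2) = sqrt(82.49) = 9.0824
z1+z2 = 0.4000 + 15.4000i
|z1+z2| = sqrt(237.32) = 15.4052
|z1|+|z2| = 8.3648 + 9.0824 = 17.4472

|z1+z2| = 15.4052 ≤ |z1|+|z2| = 17.4472 (verified)


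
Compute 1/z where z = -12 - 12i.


|z|^2 = 144+144 = 288
1/z = (-12 + 12i)/288

1/z = -0.0417 + 0.0417i


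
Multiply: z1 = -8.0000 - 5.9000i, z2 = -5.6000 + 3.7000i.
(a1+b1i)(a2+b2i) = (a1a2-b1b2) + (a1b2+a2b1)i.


Real = -8*(-5.6) - (-5.9)*3.7 = 44.8 - (-21.83) = 66.63
Imag = -8*3.7 - (5.6)*(-5.9) = -29.6 + 33.04 = 3.44

66.6300 + 3.4400i


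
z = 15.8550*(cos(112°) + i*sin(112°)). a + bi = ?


a = 15.8550*cos(112°) = 15.8550*(-0.37461) = -5.9394
b = 15.8550*sin(112°) = 15.8550*0.927184 = 14.7005

-5.9394 + 14.7005i


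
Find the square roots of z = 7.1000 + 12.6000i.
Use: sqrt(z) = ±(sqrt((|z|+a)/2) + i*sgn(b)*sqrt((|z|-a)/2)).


|z| = sqrt(50.41+158.76) = 14.4627
sqrt((|z|+a)/2) = sqrt((14.4627+7.1)/2) = sqrt(10.7814) = 3.2835
sqrt((|z|-a)/2) = sqrt((14.4627-7.1)/2) = sqrt(3.6814) = 1.9187

±(3.2835 + 1.9187i) i.e. 3.2835 + 1.9187i and -3.2835 - 1.9187i


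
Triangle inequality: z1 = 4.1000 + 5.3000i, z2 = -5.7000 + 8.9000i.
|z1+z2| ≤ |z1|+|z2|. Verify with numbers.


|z1| = sqrt(4.1^2 + 5.3^2) = sqrt(44.9) = 6.7007
|z2| = sqrt((-5.7)^2 + 8.9^2) = sqrt(111.7) = 10.5688
z1+z2 = -1.6000 + 14.2000i
|z1+z2| = sqrt(204.2) = 14.2899
|z1|+|z2| = 6.7007 + 10.5688 = 17.2695

|z1+z2| = 14.2899 ≤ |z1|+|z2| = 17.2695 (verified)


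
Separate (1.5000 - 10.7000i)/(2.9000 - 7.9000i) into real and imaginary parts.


Multiply by conjugate: (1.5000 - 10.7000i)(2.9000 + 7.9000i) / (2.9^2 + (-7.9)^2)
Numerator real = 1.5*2.9 - (10.7)*(-7.9) = 88.88
Numerator imag = -10.7*2.9 - 1.5*(-7.9) = -19.18
Denominator = 70.82
Re(z) = 88.88/70.82 = 1.2550
Im(z) = -19.18/70.82 = -0.2708

Re(z) = 1.2550, Im(z) = -0.2708


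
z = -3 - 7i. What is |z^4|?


|z| = sqrt(9+49) = sqrt(58) = 7.6158
|z^4| = |z|^4 = (sqrt(58))^4 = 58^2 = 3364

|z^4| = 3364


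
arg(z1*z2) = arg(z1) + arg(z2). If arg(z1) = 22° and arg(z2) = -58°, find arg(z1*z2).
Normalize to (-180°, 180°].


arg(z1*z2) = 22° - 58° = -36°
Normalized to (-180°, 180°]: -36°

-36°


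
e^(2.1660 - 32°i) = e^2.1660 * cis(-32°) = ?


e^2.1660 = 8.7233
cos(-32°) = 0.84805
sin(-32°) = -0.52992
Real = 8.7233*0.84805 = 7.3978
Imag = 8.7233*(-0.52992) = -4.6227

7.3978 - 4.6227i


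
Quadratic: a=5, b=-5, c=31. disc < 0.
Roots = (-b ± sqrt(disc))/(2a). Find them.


disc = (-5)^2 - 4*5*31 = 25 - 620 = -595
sqrt(|disc|) = sqrt(595) = 24.3926
Real part = 5/(2*5) = 0.5000
Imag part = 24.3926/(2*5) = 2.4393

0.5000 ± 2.4393i


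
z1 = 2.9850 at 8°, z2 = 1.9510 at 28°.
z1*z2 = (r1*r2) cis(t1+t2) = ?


r = 2.9850 * 1.9510 = 5.8237
theta = 8° + 28° = 36° = 36° (mod 360)

5.8237 cis(36°)


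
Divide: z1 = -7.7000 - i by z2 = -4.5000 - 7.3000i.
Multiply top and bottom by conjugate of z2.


Conjugate of z2 = -4.5000 + 7.3000i
Numerator: (-7.7000 - i)(-4.5000 + 7.3000i) = 41.9500 - 51.7100i
Denominator: (-4.5)^2 + (-7.3)^2 = 73.54
Result = (41.9500 - 51.7100i)/73.54

0.5704 - 0.7032i


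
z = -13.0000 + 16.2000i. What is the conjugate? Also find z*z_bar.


z_bar = -13.0000 - 16.2000i
z*z_bar = (-13)^2 + 16.2^2 = 169 + 262.44 = 431.44

z_bar = -13.0000 - 16.2000i, z*z_bar = 431.44


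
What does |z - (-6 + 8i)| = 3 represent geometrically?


|z - z0| = r is a circle with center z0 and radius r.
Center = (-6, 8), radius = 3

Circle with center (-6, 8) and radius 3


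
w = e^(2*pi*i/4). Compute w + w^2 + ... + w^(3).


With w = e^(2*pi*i/4), all 4 of the 4th roots of unity w^0 = 1, w, ..., w^(3) sum to 0: 1 + w + ... + w^(3) = (1 - w^4)/(1 - w) = 0 since w^4 = 1, w ≠ 1.
Removing the root 1: w + w^2 + ... + w^(3) = 0 - 1 = -1

Sum = -1


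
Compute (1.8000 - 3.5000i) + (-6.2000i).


Real: 1.8 + 0 = 1.8
Imag: -3.5 - 6.2 = -9.7

1.8000 - 9.7000i


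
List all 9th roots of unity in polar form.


The 9th roots of unity are cis(360k/9°) for k=0..8
Angle step = 360/9 = 40°
Primitive root: cis(40°)
Primitive root = 0.7660 + 0.6428i

9 roots at angles: 0°, 40°, 80°, 120°, 160°, 200°, 240°, 280°, 320°


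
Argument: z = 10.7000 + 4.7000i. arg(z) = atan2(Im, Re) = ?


Re = 10.7, Im = 4.7
arg = atan2(4.7, 10.7) = 23.7136 degrees

arg(z) = 23.7136 degrees
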